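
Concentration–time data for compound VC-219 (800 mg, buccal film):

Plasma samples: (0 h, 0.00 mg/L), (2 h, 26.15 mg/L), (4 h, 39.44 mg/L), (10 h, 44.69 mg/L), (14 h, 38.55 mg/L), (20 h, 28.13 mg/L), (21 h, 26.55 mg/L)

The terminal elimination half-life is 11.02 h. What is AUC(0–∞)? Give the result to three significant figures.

Trapezoidal AUC_0→21:
  [0→2]: (0.00+26.15)/2 × 2 = 26.15
  [2→4]: (26.15+39.44)/2 × 2 = 65.59
  [4→10]: (39.44+44.69)/2 × 6 = 252.39
  [10→14]: (44.69+38.55)/2 × 4 = 166.48
  [14→20]: (38.55+28.13)/2 × 6 = 200.04
  [20→21]: (28.13+26.55)/2 × 1 = 27.34
  Sum = 737.99 mg/L·h
k_e = ln2 / t½ = 0.693147 / 11.02 = 0.0629 h^-1
Extrapolated tail: C_last / k_e = 26.55 / 0.0629 = 422.099
AUC_0→∞ = 737.99 + 422.099 = 1160.089 mg/L·h

AUC = 1160 mg/L·h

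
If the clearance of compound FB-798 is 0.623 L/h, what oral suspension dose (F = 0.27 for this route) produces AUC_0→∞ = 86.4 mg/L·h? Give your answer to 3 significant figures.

Dose = 199 mg

Dose = CL × AUC_0→∞ / F
     = 0.623 × 86.4 / 0.27 = 199.36 mg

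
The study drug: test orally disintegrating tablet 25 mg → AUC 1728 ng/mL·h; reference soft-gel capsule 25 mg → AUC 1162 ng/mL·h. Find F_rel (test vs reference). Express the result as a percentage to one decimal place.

F_rel = 148.7%

F_rel = (AUC_test/D_test) / (AUC_ref/D_ref)
      = (1728/25) / (1162/25)
      = 69.12 / 46.48 = 1.4871 = 148.71%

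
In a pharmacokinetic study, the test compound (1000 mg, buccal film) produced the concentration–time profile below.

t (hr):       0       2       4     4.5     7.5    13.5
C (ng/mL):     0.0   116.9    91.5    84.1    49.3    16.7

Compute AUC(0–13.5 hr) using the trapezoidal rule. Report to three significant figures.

AUC = 767 ng/mL·hr

Trapezoidal AUC_0→13.5:
  [0→2]: (0.0+116.9)/2 × 2 = 116.9
  [2→4]: (116.9+91.5)/2 × 2 = 208.4
  [4→4.5]: (91.5+84.1)/2 × 0.5 = 43.9
  [4.5→7.5]: (84.1+49.3)/2 × 3 = 200.1
  [7.5→13.5]: (49.3+16.7)/2 × 6 = 198.0
  Sum = 767.3 ng/mL·hr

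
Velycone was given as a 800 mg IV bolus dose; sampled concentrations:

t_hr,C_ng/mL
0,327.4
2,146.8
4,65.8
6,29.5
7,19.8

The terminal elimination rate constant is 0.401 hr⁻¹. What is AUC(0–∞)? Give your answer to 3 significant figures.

AUC = 856 ng/mL·hr

Trapezoidal AUC_0→7:
  [0→2]: (327.4+146.8)/2 × 2 = 474.2
  [2→4]: (146.8+65.8)/2 × 2 = 212.6
  [4→6]: (65.8+29.5)/2 × 2 = 95.3
  [6→7]: (29.5+19.8)/2 × 1 = 24.65
  Sum = 806.75 ng/mL·hr
Extrapolated tail: C_last / k_e = 19.8 / 0.401 = 49.377
AUC_0→∞ = 806.75 + 49.377 = 856.127 ng/mL·hr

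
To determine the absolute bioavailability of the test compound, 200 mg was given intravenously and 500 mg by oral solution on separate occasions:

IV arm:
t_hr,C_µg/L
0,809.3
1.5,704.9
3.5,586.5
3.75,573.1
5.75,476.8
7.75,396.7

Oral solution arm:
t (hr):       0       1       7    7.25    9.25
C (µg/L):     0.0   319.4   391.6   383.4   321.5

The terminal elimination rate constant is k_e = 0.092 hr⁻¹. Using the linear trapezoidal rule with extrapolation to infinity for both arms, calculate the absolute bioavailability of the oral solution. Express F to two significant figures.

F = 0.30

Trapezoidal AUC_0→7.75 (IV):
  [0→1.5]: (809.3+704.9)/2 × 1.5 = 1135.65
  [1.5→3.5]: (704.9+586.5)/2 × 2 = 1291.4
  [3.5→3.75]: (586.5+573.1)/2 × 0.25 = 144.95
  [3.75→5.75]: (573.1+476.8)/2 × 2 = 1049.9
  [5.75→7.75]: (476.8+396.7)/2 × 2 = 873.5
  Sum = 4495.4 µg/L·hr
IV tail: 396.7/0.092 = 4311.957; AUC_iv,0→∞ = 4495.4 + 4311.957 = 8807.357 µg/L·hr
Trapezoidal AUC_0→9.25 (oral solution):
  [0→1]: (0.0+319.4)/2 × 1 = 159.7
  [1→7]: (319.4+391.6)/2 × 6 = 2133.0
  [7→7.25]: (391.6+383.4)/2 × 0.25 = 96.875
  [7.25→9.25]: (383.4+321.5)/2 × 2 = 704.9
  Sum = 3094.475 µg/L·hr
oral solution tail: 321.5/0.092 = 3494.565; AUC_ev,0→∞ = 3094.475 + 3494.565 = 6589.04 µg/L·hr
F = (AUC_ev/D_ev)/(AUC_iv/D_iv) = (6589.04/500)/(8807.357/200) = 13.17808/44.036785 = 0.2993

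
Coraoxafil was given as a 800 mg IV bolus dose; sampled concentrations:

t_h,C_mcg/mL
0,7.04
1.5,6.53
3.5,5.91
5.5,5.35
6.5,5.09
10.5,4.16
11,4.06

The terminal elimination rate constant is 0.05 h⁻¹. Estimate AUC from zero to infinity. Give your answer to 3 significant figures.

AUC = 141 mcg/mL·h

Trapezoidal AUC_0→11:
  [0→1.5]: (7.04+6.53)/2 × 1.5 = 10.1775
  [1.5→3.5]: (6.53+5.91)/2 × 2 = 12.44
  [3.5→5.5]: (5.91+5.35)/2 × 2 = 11.26
  [5.5→6.5]: (5.35+5.09)/2 × 1 = 5.22
  [6.5→10.5]: (5.09+4.16)/2 × 4 = 18.5
  [10.5→11]: (4.16+4.06)/2 × 0.5 = 2.055
  Sum = 59.6525 mcg/mL·h
Extrapolated tail: C_last / k_e = 4.06 / 0.05 = 81.200
AUC_0→∞ = 59.6525 + 81.200 = 140.8525 mcg/mL·h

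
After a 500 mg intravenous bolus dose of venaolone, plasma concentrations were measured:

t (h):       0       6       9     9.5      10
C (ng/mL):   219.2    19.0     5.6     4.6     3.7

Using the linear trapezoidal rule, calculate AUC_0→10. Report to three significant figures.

AUC = 756 ng/mL·h

Trapezoidal AUC_0→10:
  [0→6]: (219.2+19.0)/2 × 6 = 714.6
  [6→9]: (19.0+5.6)/2 × 3 = 36.9
  [9→9.5]: (5.6+4.6)/2 × 0.5 = 2.55
  [9.5→10]: (4.6+3.7)/2 × 0.5 = 2.075
  Sum = 756.125 ng/mL·h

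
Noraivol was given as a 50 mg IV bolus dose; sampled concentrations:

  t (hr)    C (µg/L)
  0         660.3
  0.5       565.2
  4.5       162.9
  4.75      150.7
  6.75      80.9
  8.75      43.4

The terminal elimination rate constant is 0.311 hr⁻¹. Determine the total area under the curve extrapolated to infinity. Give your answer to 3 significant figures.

AUC = 2300 µg/L·hr

Trapezoidal AUC_0→8.75:
  [0→0.5]: (660.3+565.2)/2 × 0.5 = 306.375
  [0.5→4.5]: (565.2+162.9)/2 × 4 = 1456.2
  [4.5→4.75]: (162.9+150.7)/2 × 0.25 = 39.2
  [4.75→6.75]: (150.7+80.9)/2 × 2 = 231.6
  [6.75→8.75]: (80.9+43.4)/2 × 2 = 124.3
  Sum = 2157.675 µg/L·hr
Extrapolated tail: C_last / k_e = 43.4 / 0.311 = 139.550
AUC_0→∞ = 2157.675 + 139.550 = 2297.225 µg/L·hr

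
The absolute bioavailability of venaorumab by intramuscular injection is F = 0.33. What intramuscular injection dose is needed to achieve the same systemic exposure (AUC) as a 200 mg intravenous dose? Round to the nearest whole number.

For equal systemic exposure: F × D_ev = D_iv
D_ev = D_iv / F = 200 / 0.33 = 606.061 mg

D_intramuscular = 606 mg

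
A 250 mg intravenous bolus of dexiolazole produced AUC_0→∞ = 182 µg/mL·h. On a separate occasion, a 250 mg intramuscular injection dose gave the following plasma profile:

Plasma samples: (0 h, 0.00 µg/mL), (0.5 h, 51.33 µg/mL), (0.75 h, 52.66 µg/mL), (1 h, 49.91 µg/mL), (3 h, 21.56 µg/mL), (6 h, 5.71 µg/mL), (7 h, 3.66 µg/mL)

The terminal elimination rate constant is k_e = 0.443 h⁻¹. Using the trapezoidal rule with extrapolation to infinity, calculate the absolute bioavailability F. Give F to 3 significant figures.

Trapezoidal AUC_0→7 (intramuscular injection):
  [0→0.5]: (0.00+51.33)/2 × 0.5 = 12.8325
  [0.5→0.75]: (51.33+52.66)/2 × 0.25 = 12.99875
  [0.75→1]: (52.66+49.91)/2 × 0.25 = 12.82125
  [1→3]: (49.91+21.56)/2 × 2 = 71.47
  [3→6]: (21.56+5.71)/2 × 3 = 40.905
  [6→7]: (5.71+3.66)/2 × 1 = 4.685
  Sum = 155.7125 µg/mL·h
Tail: C_last/k_e = 3.66/0.443 = 8.262
AUC_0→∞ (intramuscular injection) = 155.7125 + 8.262 = 163.9745 µg/mL·h
F = (AUC_ev/D_ev)/(AUC_iv/D_iv) = (163.9745/250)/(182/250) = 0.655898/0.728 = 0.9010

F = 0.901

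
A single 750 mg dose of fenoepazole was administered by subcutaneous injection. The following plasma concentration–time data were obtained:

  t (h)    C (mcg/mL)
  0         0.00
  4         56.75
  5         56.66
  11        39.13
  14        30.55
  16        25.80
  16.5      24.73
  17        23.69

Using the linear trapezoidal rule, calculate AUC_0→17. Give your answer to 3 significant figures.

AUC = 643 mcg/mL·h

Trapezoidal AUC_0→17:
  [0→4]: (0.00+56.75)/2 × 4 = 113.5
  [4→5]: (56.75+56.66)/2 × 1 = 56.705
  [5→11]: (56.66+39.13)/2 × 6 = 287.37
  [11→14]: (39.13+30.55)/2 × 3 = 104.52
  [14→16]: (30.55+25.80)/2 × 2 = 56.35
  [16→16.5]: (25.80+24.73)/2 × 0.5 = 12.6325
  [16.5→17]: (24.73+23.69)/2 × 0.5 = 12.105
  Sum = 643.1825 mcg/mL·h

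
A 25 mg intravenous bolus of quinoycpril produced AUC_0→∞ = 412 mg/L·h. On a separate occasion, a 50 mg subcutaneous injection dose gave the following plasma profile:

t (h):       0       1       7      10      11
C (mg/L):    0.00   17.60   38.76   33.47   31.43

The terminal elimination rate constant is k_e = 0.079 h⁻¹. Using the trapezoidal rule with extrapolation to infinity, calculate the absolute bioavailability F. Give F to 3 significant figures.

F = 0.870

Trapezoidal AUC_0→11 (subcutaneous injection):
  [0→1]: (0.00+17.60)/2 × 1 = 8.8
  [1→7]: (17.60+38.76)/2 × 6 = 169.08
  [7→10]: (38.76+33.47)/2 × 3 = 108.345
  [10→11]: (33.47+31.43)/2 × 1 = 32.45
  Sum = 318.675 mg/L·h
Tail: C_last/k_e = 31.43/0.079 = 397.848
AUC_0→∞ (subcutaneous injection) = 318.675 + 397.848 = 716.523 mg/L·h
F = (AUC_ev/D_ev)/(AUC_iv/D_iv) = (716.523/50)/(412/25) = 14.33046/16.48 = 0.8696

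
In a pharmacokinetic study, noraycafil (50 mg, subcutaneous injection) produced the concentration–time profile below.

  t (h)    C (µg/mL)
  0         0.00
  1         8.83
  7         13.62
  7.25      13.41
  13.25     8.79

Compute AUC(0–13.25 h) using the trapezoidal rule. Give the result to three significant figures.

AUC = 142 µg/mL·h

Trapezoidal AUC_0→13.25:
  [0→1]: (0.00+8.83)/2 × 1 = 4.415
  [1→7]: (8.83+13.62)/2 × 6 = 67.35
  [7→7.25]: (13.62+13.41)/2 × 0.25 = 3.37875
  [7.25→13.25]: (13.41+8.79)/2 × 6 = 66.6
  Sum = 141.74375 µg/mL·h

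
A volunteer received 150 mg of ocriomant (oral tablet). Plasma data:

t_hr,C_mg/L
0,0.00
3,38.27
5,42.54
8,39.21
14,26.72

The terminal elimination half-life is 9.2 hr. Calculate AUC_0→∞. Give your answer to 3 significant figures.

AUC = 813 mg/L·hr

Trapezoidal AUC_0→14:
  [0→3]: (0.00+38.27)/2 × 3 = 57.405
  [3→5]: (38.27+42.54)/2 × 2 = 80.81
  [5→8]: (42.54+39.21)/2 × 3 = 122.625
  [8→14]: (39.21+26.72)/2 × 6 = 197.79
  Sum = 458.63 mg/L·hr
k_e = ln2 / t½ = 0.693147 / 9.2 = 0.0753 hr^-1
Extrapolated tail: C_last / k_e = 26.72 / 0.0753 = 354.847
AUC_0→∞ = 458.63 + 354.847 = 813.477 mg/L·hr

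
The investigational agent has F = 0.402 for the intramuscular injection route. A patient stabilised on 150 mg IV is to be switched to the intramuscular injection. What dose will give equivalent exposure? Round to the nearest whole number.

D_intramuscular = 373 mg

For equal systemic exposure: F × D_ev = D_iv
D_ev = D_iv / F = 150 / 0.402 = 373.134 mg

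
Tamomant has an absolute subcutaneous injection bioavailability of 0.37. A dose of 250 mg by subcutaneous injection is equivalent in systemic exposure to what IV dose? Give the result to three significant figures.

Systemic exposure from an extravascular dose = F × D_ev, so the equivalent IV dose is F × D_ev.
D_iv = F × D_ev = 0.37 × 250 = 92.5 mg

D_iv = 92.5 mg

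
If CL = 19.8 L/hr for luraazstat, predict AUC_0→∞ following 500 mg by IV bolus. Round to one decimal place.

AUC = 25.3 mg/L·hr

AUC_0→∞ = Dose_iv / CL
        = 500 / 19.8 = 25.2525 mg/L·hr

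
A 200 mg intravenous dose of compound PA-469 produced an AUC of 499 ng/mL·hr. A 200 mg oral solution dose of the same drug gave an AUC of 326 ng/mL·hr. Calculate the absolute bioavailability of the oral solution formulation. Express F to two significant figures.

F = (AUC_ev / D_ev) / (AUC_iv / D_iv)
  = (326/200) / (499/200)
  = 1.63 / 2.495 = 0.6533

F = 0.65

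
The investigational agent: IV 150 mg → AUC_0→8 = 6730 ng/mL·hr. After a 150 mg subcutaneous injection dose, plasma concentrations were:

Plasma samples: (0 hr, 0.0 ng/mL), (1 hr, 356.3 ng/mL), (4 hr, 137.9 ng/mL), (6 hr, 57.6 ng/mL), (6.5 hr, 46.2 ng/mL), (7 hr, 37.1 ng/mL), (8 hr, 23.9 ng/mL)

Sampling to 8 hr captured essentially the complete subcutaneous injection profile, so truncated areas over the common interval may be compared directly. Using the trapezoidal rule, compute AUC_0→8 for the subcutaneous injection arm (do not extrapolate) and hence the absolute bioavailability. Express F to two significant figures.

Trapezoidal AUC_0→8 (subcutaneous injection):
  [0→1]: (0.0+356.3)/2 × 1 = 178.15
  [1→4]: (356.3+137.9)/2 × 3 = 741.3
  [4→6]: (137.9+57.6)/2 × 2 = 195.5
  [6→6.5]: (57.6+46.2)/2 × 0.5 = 25.95
  [6.5→7]: (46.2+37.1)/2 × 0.5 = 20.825
  [7→8]: (37.1+23.9)/2 × 1 = 30.5
  Sum = 1192.225 ng/mL·hr
F = (AUC_ev/D_ev)/(AUC_iv/D_iv) = (1192.225/150)/(6730/150) = 7.94817/44.8667 = 0.1772

F = 0.18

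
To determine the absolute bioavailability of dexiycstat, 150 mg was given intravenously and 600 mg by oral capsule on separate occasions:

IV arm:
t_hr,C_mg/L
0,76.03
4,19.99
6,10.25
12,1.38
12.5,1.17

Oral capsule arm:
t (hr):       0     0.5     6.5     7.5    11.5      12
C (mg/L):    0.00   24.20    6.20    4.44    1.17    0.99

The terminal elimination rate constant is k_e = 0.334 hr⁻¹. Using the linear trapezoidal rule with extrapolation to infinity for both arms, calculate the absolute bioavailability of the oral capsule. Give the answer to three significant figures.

F = 0.112

Trapezoidal AUC_0→12.5 (IV):
  [0→4]: (76.03+19.99)/2 × 4 = 192.04
  [4→6]: (19.99+10.25)/2 × 2 = 30.24
  [6→12]: (10.25+1.38)/2 × 6 = 34.89
  [12→12.5]: (1.38+1.17)/2 × 0.5 = 0.6375
  Sum = 257.8075 mg/L·hr
IV tail: 1.17/0.334 = 3.503; AUC_iv,0→∞ = 257.8075 + 3.503 = 261.3105 mg/L·hr
Trapezoidal AUC_0→12 (oral capsule):
  [0→0.5]: (0.00+24.20)/2 × 0.5 = 6.05
  [0.5→6.5]: (24.20+6.20)/2 × 6 = 91.2
  [6.5→7.5]: (6.20+4.44)/2 × 1 = 5.32
  [7.5→11.5]: (4.44+1.17)/2 × 4 = 11.22
  [11.5→12]: (1.17+0.99)/2 × 0.5 = 0.54
  Sum = 114.33 mg/L·hr
oral capsule tail: 0.99/0.334 = 2.964; AUC_ev,0→∞ = 114.33 + 2.964 = 117.294 mg/L·hr
F = (AUC_ev/D_ev)/(AUC_iv/D_iv) = (117.294/600)/(261.3105/150) = 0.19549/1.74207 = 0.1122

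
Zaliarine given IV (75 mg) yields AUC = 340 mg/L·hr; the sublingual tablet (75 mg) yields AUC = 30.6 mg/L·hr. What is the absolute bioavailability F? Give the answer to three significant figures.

F = (AUC_ev / D_ev) / (AUC_iv / D_iv)
  = (30.6/75) / (340/75)
  = 0.408 / 4.53333 = 0.0900

F = 0.0900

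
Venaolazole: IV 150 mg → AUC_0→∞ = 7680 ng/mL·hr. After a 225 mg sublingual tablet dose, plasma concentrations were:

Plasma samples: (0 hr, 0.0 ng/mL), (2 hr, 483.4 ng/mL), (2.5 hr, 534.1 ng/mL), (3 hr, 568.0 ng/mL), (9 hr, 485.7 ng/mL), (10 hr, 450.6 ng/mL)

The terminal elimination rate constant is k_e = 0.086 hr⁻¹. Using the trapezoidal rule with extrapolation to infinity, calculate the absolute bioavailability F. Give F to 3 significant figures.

Trapezoidal AUC_0→10 (sublingual tablet):
  [0→2]: (0.0+483.4)/2 × 2 = 483.4
  [2→2.5]: (483.4+534.1)/2 × 0.5 = 254.375
  [2.5→3]: (534.1+568.0)/2 × 0.5 = 275.525
  [3→9]: (568.0+485.7)/2 × 6 = 3161.1
  [9→10]: (485.7+450.6)/2 × 1 = 468.15
  Sum = 4642.55 ng/mL·hr
Tail: C_last/k_e = 450.6/0.086 = 5239.535
AUC_0→∞ (sublingual tablet) = 4642.55 + 5239.535 = 9882.085 ng/mL·hr
F = (AUC_ev/D_ev)/(AUC_iv/D_iv) = (9882.085/225)/(7680/150) = 43.9204/51.2 = 0.8578

F = 0.858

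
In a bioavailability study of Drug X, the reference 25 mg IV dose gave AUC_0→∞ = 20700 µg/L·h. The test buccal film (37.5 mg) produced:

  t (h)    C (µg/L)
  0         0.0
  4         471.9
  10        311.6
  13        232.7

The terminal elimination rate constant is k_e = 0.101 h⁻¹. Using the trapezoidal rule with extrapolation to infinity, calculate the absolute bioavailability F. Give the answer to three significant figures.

F = 0.207

Trapezoidal AUC_0→13 (buccal film):
  [0→4]: (0.0+471.9)/2 × 4 = 943.8
  [4→10]: (471.9+311.6)/2 × 6 = 2350.5
  [10→13]: (311.6+232.7)/2 × 3 = 816.45
  Sum = 4110.75 µg/L·h
Tail: C_last/k_e = 232.7/0.101 = 2303.960
AUC_0→∞ (buccal film) = 4110.75 + 2303.960 = 6414.71 µg/L·h
F = (AUC_ev/D_ev)/(AUC_iv/D_iv) = (6414.71/37.5)/(20700/25) = 171.059/828 = 0.2066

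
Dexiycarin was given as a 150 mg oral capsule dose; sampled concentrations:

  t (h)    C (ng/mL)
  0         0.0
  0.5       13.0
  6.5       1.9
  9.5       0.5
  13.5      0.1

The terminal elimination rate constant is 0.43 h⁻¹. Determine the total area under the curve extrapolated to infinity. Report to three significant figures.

AUC = 53.0 ng/mL·h

Trapezoidal AUC_0→13.5:
  [0→0.5]: (0.0+13.0)/2 × 0.5 = 3.25
  [0.5→6.5]: (13.0+1.9)/2 × 6 = 44.7
  [6.5→9.5]: (1.9+0.5)/2 × 3 = 3.6
  [9.5→13.5]: (0.5+0.1)/2 × 4 = 1.2
  Sum = 52.75 ng/mL·h
Extrapolated tail: C_last / k_e = 0.1 / 0.43 = 0.233
AUC_0→∞ = 52.75 + 0.233 = 52.983 ng/mL·h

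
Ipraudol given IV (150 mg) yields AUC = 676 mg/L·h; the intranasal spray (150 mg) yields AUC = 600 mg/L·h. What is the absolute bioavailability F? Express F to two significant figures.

F = (AUC_ev / D_ev) / (AUC_iv / D_iv)
  = (600/150) / (676/150)
  = 4 / 4.50667 = 0.8876

F = 0.89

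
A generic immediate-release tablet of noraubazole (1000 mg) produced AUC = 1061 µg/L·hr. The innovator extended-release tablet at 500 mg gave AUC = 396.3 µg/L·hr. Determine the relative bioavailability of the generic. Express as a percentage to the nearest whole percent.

F_rel = 134%

F_rel = (AUC_test/D_test) / (AUC_ref/D_ref)
      = (1061/1000) / (396.3/500)
      = 1.061 / 0.7926 = 1.3386 = 133.86%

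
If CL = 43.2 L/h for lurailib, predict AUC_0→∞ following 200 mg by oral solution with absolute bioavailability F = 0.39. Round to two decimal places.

AUC_0→∞ = F × Dose / CL
        = 0.39 × 200 / 43.2 = 1.80556 mg/L·h

AUC = 1.81 mg/L·h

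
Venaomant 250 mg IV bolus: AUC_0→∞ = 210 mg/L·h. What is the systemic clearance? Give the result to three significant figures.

CL = Dose_iv / AUC_0→∞
   = 250 / 210 = 1.19048 L/h

CL = 1.19 L/h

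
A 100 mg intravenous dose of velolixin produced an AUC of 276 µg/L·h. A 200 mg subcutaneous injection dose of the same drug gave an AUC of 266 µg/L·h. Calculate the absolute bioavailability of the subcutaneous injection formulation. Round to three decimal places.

F = 0.482

F = (AUC_ev / D_ev) / (AUC_iv / D_iv)
  = (266/200) / (276/100)
  = 1.33 / 2.76 = 0.4819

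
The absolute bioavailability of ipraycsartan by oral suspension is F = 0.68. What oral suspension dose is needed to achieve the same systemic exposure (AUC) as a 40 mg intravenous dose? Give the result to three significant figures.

For equal systemic exposure: F × D_ev = D_iv
D_ev = D_iv / F = 40 / 0.68 = 58.8235 mg

D_oral = 58.8 mg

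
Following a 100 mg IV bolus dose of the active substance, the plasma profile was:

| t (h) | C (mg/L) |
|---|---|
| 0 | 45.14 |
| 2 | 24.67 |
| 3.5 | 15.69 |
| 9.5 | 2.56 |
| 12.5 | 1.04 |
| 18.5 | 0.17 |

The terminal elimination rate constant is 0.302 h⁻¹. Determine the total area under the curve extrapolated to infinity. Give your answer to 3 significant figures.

AUC = 164 mg/L·h

Trapezoidal AUC_0→18.5:
  [0→2]: (45.14+24.67)/2 × 2 = 69.81
  [2→3.5]: (24.67+15.69)/2 × 1.5 = 30.27
  [3.5→9.5]: (15.69+2.56)/2 × 6 = 54.75
  [9.5→12.5]: (2.56+1.04)/2 × 3 = 5.4
  [12.5→18.5]: (1.04+0.17)/2 × 6 = 3.63
  Sum = 163.86 mg/L·h
Extrapolated tail: C_last / k_e = 0.17 / 0.302 = 0.563
AUC_0→∞ = 163.86 + 0.563 = 164.423 mg/L·h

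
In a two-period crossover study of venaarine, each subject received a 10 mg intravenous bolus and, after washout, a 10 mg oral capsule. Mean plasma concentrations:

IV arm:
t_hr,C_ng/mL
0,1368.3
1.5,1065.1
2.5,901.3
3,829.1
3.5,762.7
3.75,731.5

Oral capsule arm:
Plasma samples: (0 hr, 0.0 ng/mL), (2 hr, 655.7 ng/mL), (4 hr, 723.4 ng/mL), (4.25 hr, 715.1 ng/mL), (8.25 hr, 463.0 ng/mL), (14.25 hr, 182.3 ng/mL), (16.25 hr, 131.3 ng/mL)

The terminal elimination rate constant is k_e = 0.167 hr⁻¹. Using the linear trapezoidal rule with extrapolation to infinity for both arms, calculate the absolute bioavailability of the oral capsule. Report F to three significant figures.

F = 0.927

Trapezoidal AUC_0→3.75 (IV):
  [0→1.5]: (1368.3+1065.1)/2 × 1.5 = 1825.05
  [1.5→2.5]: (1065.1+901.3)/2 × 1 = 983.2
  [2.5→3]: (901.3+829.1)/2 × 0.5 = 432.6
  [3→3.5]: (829.1+762.7)/2 × 0.5 = 397.95
  [3.5→3.75]: (762.7+731.5)/2 × 0.25 = 186.775
  Sum = 3825.575 ng/mL·hr
IV tail: 731.5/0.167 = 4380.240; AUC_iv,0→∞ = 3825.575 + 4380.240 = 8205.815 ng/mL·hr
Trapezoidal AUC_0→16.25 (oral capsule):
  [0→2]: (0.0+655.7)/2 × 2 = 655.7
  [2→4]: (655.7+723.4)/2 × 2 = 1379.1
  [4→4.25]: (723.4+715.1)/2 × 0.25 = 179.8125
  [4.25→8.25]: (715.1+463.0)/2 × 4 = 2356.2
  [8.25→14.25]: (463.0+182.3)/2 × 6 = 1935.9
  [14.25→16.25]: (182.3+131.3)/2 × 2 = 313.6
  Sum = 6820.3125 ng/mL·hr
oral capsule tail: 131.3/0.167 = 786.228; AUC_ev,0→∞ = 6820.3125 + 786.228 = 7606.5405 ng/mL·hr
F = (AUC_ev/D_ev)/(AUC_iv/D_iv) = (7606.5405/10)/(8205.815/10) = 760.65405/820.5815 = 0.9270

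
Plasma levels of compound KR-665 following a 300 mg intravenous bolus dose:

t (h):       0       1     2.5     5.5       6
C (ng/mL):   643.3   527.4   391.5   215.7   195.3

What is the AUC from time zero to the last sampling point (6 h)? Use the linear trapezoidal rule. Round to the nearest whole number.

AUC = 2288 ng/mL·h

Trapezoidal AUC_0→6:
  [0→1]: (643.3+527.4)/2 × 1 = 585.35
  [1→2.5]: (527.4+391.5)/2 × 1.5 = 689.175
  [2.5→5.5]: (391.5+215.7)/2 × 3 = 910.8
  [5.5→6]: (215.7+195.3)/2 × 0.5 = 102.75
  Sum = 2288.075 ng/mL·h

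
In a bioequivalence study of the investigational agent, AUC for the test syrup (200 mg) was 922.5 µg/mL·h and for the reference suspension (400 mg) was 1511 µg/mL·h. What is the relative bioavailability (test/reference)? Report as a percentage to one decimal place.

F_rel = (AUC_test/D_test) / (AUC_ref/D_ref)
      = (922.5/200) / (1511/400)
      = 4.6125 / 3.7775 = 1.2210 = 122.10%

F_rel = 122.1%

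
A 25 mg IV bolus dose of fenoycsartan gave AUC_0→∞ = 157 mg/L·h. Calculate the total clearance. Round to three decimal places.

CL = 0.159 L/h

CL = Dose_iv / AUC_0→∞
   = 25 / 157 = 0.159236 L/h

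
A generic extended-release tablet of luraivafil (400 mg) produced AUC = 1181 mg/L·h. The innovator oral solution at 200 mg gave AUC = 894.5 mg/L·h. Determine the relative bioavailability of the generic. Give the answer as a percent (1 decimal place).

F_rel = 66.0%

F_rel = (AUC_test/D_test) / (AUC_ref/D_ref)
      = (1181/400) / (894.5/200)
      = 2.9525 / 4.4725 = 0.6601 = 66.01%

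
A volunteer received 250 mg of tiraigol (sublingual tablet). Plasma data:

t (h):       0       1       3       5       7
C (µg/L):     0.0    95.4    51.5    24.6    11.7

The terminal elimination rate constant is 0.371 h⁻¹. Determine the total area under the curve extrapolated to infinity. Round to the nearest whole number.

Trapezoidal AUC_0→7:
  [0→1]: (0.0+95.4)/2 × 1 = 47.7
  [1→3]: (95.4+51.5)/2 × 2 = 146.9
  [3→5]: (51.5+24.6)/2 × 2 = 76.1
  [5→7]: (24.6+11.7)/2 × 2 = 36.3
  Sum = 307.0 µg/L·h
Extrapolated tail: C_last / k_e = 11.7 / 0.371 = 31.536
AUC_0→∞ = 307.0 + 31.536 = 338.536 µg/L·h

AUC = 339 µg/L·h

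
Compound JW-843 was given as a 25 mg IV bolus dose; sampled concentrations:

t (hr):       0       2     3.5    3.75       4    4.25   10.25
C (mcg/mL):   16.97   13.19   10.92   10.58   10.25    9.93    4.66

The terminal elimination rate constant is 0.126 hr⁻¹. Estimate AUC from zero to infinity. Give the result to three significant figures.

AUC = 137 mcg/mL·hr

Trapezoidal AUC_0→10.25:
  [0→2]: (16.97+13.19)/2 × 2 = 30.16
  [2→3.5]: (13.19+10.92)/2 × 1.5 = 18.0825
  [3.5→3.75]: (10.92+10.58)/2 × 0.25 = 2.6875
  [3.75→4]: (10.58+10.25)/2 × 0.25 = 2.60375
  [4→4.25]: (10.25+9.93)/2 × 0.25 = 2.5225
  [4.25→10.25]: (9.93+4.66)/2 × 6 = 43.77
  Sum = 99.82625 mcg/mL·hr
Extrapolated tail: C_last / k_e = 4.66 / 0.126 = 36.984
AUC_0→∞ = 99.82625 + 36.984 = 136.81025 mcg/mL·hr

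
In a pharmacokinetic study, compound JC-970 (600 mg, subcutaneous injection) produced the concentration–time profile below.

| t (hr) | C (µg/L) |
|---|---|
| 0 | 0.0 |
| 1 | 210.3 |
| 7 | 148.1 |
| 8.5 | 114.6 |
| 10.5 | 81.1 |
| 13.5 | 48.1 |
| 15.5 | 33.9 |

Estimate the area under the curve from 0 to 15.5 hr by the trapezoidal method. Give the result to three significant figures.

AUC = 1850 µg/L·hr

Trapezoidal AUC_0→15.5:
  [0→1]: (0.0+210.3)/2 × 1 = 105.15
  [1→7]: (210.3+148.1)/2 × 6 = 1075.2
  [7→8.5]: (148.1+114.6)/2 × 1.5 = 197.025
  [8.5→10.5]: (114.6+81.1)/2 × 2 = 195.7
  [10.5→13.5]: (81.1+48.1)/2 × 3 = 193.8
  [13.5→15.5]: (48.1+33.9)/2 × 2 = 82.0
  Sum = 1848.875 µg/L·hr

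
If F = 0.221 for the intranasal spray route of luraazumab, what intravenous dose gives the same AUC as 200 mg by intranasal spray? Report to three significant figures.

D_iv = 44.2 mg

Systemic exposure from an extravascular dose = F × D_ev, so the equivalent IV dose is F × D_ev.
D_iv = F × D_ev = 0.221 × 200 = 44.2 mg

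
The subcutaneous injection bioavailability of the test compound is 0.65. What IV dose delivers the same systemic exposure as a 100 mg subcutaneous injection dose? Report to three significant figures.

Systemic exposure from an extravascular dose = F × D_ev, so the equivalent IV dose is F × D_ev.
D_iv = F × D_ev = 0.65 × 100 = 65 mg

D_iv = 65.0 mg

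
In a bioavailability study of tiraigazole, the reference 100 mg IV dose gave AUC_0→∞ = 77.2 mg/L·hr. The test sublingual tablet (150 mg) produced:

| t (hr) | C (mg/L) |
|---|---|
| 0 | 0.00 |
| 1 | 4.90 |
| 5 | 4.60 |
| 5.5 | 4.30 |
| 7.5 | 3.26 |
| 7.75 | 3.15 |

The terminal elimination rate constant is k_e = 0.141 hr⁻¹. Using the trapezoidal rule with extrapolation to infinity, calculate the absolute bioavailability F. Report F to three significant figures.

Trapezoidal AUC_0→7.75 (sublingual tablet):
  [0→1]: (0.00+4.90)/2 × 1 = 2.45
  [1→5]: (4.90+4.60)/2 × 4 = 19.0
  [5→5.5]: (4.60+4.30)/2 × 0.5 = 2.225
  [5.5→7.5]: (4.30+3.26)/2 × 2 = 7.56
  [7.5→7.75]: (3.26+3.15)/2 × 0.25 = 0.80125
  Sum = 32.03625 mg/L·hr
Tail: C_last/k_e = 3.15/0.141 = 22.340
AUC_0→∞ (sublingual tablet) = 32.03625 + 22.340 = 54.37625 mg/L·hr
F = (AUC_ev/D_ev)/(AUC_iv/D_iv) = (54.37625/150)/(77.2/100) = 0.362508/0.772 = 0.4696

F = 0.470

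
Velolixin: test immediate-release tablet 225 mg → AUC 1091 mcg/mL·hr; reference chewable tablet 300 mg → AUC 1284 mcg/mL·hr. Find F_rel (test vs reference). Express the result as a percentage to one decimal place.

F_rel = 113.3%

F_rel = (AUC_test/D_test) / (AUC_ref/D_ref)
      = (1091/225) / (1284/300)
      = 4.84889 / 4.28 = 1.1329 = 113.29%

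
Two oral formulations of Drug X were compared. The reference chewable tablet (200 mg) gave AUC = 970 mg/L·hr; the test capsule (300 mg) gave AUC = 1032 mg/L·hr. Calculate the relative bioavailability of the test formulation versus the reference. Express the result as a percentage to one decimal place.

F_rel = 70.9%

F_rel = (AUC_test/D_test) / (AUC_ref/D_ref)
      = (1032/300) / (970/200)
      = 3.44 / 4.85 = 0.7093 = 70.93%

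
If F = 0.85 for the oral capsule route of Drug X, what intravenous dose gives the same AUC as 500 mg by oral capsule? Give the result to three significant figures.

Systemic exposure from an extravascular dose = F × D_ev, so the equivalent IV dose is F × D_ev.
D_iv = F × D_ev = 0.85 × 500 = 425 mg

D_iv = 425 mg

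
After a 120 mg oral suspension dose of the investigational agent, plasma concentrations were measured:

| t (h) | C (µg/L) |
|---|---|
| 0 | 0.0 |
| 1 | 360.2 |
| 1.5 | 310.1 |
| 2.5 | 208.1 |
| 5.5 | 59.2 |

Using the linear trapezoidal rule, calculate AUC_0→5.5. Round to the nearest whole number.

AUC = 1008 µg/L·h

Trapezoidal AUC_0→5.5:
  [0→1]: (0.0+360.2)/2 × 1 = 180.1
  [1→1.5]: (360.2+310.1)/2 × 0.5 = 167.575
  [1.5→2.5]: (310.1+208.1)/2 × 1 = 259.1
  [2.5→5.5]: (208.1+59.2)/2 × 3 = 400.95
  Sum = 1007.725 µg/L·h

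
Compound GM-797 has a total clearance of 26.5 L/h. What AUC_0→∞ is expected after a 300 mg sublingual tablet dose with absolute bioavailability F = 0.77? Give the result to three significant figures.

AUC_0→∞ = F × Dose / CL
        = 0.77 × 300 / 26.5 = 8.71698 mg/L·h

AUC = 8.72 mg/L·h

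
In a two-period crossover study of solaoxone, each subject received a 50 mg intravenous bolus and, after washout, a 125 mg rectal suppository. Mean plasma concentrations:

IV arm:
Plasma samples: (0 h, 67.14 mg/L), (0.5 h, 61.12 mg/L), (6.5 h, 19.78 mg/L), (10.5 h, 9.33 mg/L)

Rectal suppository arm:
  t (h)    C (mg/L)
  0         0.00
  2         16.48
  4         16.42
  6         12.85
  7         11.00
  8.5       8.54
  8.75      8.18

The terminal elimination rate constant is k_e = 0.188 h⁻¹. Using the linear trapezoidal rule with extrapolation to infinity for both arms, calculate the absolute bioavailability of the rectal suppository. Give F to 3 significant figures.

F = 0.158

Trapezoidal AUC_0→10.5 (IV):
  [0→0.5]: (67.14+61.12)/2 × 0.5 = 32.065
  [0.5→6.5]: (61.12+19.78)/2 × 6 = 242.7
  [6.5→10.5]: (19.78+9.33)/2 × 4 = 58.22
  Sum = 332.985 mg/L·h
IV tail: 9.33/0.188 = 49.628; AUC_iv,0→∞ = 332.985 + 49.628 = 382.613 mg/L·h
Trapezoidal AUC_0→8.75 (rectal suppository):
  [0→2]: (0.00+16.48)/2 × 2 = 16.48
  [2→4]: (16.48+16.42)/2 × 2 = 32.9
  [4→6]: (16.42+12.85)/2 × 2 = 29.27
  [6→7]: (12.85+11.00)/2 × 1 = 11.925
  [7→8.5]: (11.00+8.54)/2 × 1.5 = 14.655
  [8.5→8.75]: (8.54+8.18)/2 × 0.25 = 2.09
  Sum = 107.32 mg/L·h
rectal suppository tail: 8.18/0.188 = 43.511; AUC_ev,0→∞ = 107.32 + 43.511 = 150.831 mg/L·h
F = (AUC_ev/D_ev)/(AUC_iv/D_iv) = (150.831/125)/(382.613/50) = 1.206648/7.65226 = 0.1577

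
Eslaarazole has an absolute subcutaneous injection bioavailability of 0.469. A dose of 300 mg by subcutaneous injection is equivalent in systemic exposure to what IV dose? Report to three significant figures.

Systemic exposure from an extravascular dose = F × D_ev, so the equivalent IV dose is F × D_ev.
D_iv = F × D_ev = 0.469 × 300 = 140.7 mg

D_iv = 141 mg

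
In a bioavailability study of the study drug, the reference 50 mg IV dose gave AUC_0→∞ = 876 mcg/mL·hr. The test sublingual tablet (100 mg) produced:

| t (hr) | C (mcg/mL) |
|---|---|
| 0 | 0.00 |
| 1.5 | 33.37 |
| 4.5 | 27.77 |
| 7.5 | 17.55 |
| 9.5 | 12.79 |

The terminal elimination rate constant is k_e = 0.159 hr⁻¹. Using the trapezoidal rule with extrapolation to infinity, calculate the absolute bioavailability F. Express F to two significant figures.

F = 0.17

Trapezoidal AUC_0→9.5 (sublingual tablet):
  [0→1.5]: (0.00+33.37)/2 × 1.5 = 25.0275
  [1.5→4.5]: (33.37+27.77)/2 × 3 = 91.71
  [4.5→7.5]: (27.77+17.55)/2 × 3 = 67.98
  [7.5→9.5]: (17.55+12.79)/2 × 2 = 30.34
  Sum = 215.0575 mcg/mL·hr
Tail: C_last/k_e = 12.79/0.159 = 80.440
AUC_0→∞ (sublingual tablet) = 215.0575 + 80.440 = 295.4975 mcg/mL·hr
F = (AUC_ev/D_ev)/(AUC_iv/D_iv) = (295.4975/100)/(876/50) = 2.954975/17.52 = 0.1687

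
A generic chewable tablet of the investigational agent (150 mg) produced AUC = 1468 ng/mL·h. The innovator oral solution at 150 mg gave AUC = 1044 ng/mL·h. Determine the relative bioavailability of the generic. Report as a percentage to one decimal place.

F_rel = (AUC_test/D_test) / (AUC_ref/D_ref)
      = (1468/150) / (1044/150)
      = 9.78667 / 6.96 = 1.4061 = 140.61%

F_rel = 140.6%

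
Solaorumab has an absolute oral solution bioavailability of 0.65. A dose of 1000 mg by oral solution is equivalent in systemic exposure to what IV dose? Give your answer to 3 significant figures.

D_iv = 650 mg

Systemic exposure from an extravascular dose = F × D_ev, so the equivalent IV dose is F × D_ev.
D_iv = F × D_ev = 0.65 × 1000 = 650 mg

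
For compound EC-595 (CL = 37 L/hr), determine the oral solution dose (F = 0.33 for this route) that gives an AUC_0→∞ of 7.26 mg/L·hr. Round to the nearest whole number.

Dose = 814 mg

Dose = CL × AUC_0→∞ / F
     = 37 × 7.26 / 0.33 = 814 mg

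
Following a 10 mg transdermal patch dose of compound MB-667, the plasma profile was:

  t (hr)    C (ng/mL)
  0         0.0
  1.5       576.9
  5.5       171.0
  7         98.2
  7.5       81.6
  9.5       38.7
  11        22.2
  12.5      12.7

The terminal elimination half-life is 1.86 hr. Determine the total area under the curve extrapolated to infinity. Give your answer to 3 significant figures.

AUC = 2400 ng/mL·hr

Trapezoidal AUC_0→12.5:
  [0→1.5]: (0.0+576.9)/2 × 1.5 = 432.675
  [1.5→5.5]: (576.9+171.0)/2 × 4 = 1495.8
  [5.5→7]: (171.0+98.2)/2 × 1.5 = 201.9
  [7→7.5]: (98.2+81.6)/2 × 0.5 = 44.95
  [7.5→9.5]: (81.6+38.7)/2 × 2 = 120.3
  [9.5→11]: (38.7+22.2)/2 × 1.5 = 45.675
  [11→12.5]: (22.2+12.7)/2 × 1.5 = 26.175
  Sum = 2367.475 ng/mL·hr
k_e = ln2 / t½ = 0.693147 / 1.86 = 0.3727 hr^-1
Extrapolated tail: C_last / k_e = 12.7 / 0.3727 = 34.076
AUC_0→∞ = 2367.475 + 34.076 = 2401.551 ng/mL·hr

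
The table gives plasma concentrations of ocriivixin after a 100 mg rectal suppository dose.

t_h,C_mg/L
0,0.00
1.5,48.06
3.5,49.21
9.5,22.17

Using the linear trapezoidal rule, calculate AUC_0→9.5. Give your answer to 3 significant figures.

AUC = 347 mg/L·h

Trapezoidal AUC_0→9.5:
  [0→1.5]: (0.00+48.06)/2 × 1.5 = 36.045
  [1.5→3.5]: (48.06+49.21)/2 × 2 = 97.27
  [3.5→9.5]: (49.21+22.17)/2 × 6 = 214.14
  Sum = 347.455 mg/L·h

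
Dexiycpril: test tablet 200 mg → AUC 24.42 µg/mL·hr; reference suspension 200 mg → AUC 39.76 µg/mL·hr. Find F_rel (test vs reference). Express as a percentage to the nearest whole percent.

F_rel = (AUC_test/D_test) / (AUC_ref/D_ref)
      = (24.42/200) / (39.76/200)
      = 0.1221 / 0.1988 = 0.6142 = 61.42%

F_rel = 61%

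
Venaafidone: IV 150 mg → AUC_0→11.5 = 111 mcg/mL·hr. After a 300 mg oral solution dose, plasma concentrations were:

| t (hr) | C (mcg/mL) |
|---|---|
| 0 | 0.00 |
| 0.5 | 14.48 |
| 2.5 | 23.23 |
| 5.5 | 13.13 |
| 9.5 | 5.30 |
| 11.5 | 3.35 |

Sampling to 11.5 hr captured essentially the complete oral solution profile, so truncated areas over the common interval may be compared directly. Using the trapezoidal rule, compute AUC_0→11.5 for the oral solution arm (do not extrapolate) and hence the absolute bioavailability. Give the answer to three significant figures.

F = 0.637

Trapezoidal AUC_0→11.5 (oral solution):
  [0→0.5]: (0.00+14.48)/2 × 0.5 = 3.62
  [0.5→2.5]: (14.48+23.23)/2 × 2 = 37.71
  [2.5→5.5]: (23.23+13.13)/2 × 3 = 54.54
  [5.5→9.5]: (13.13+5.30)/2 × 4 = 36.86
  [9.5→11.5]: (5.30+3.35)/2 × 2 = 8.65
  Sum = 141.38 mcg/mL·hr
F = (AUC_ev/D_ev)/(AUC_iv/D_iv) = (141.38/300)/(111/150) = 0.471267/0.74 = 0.6368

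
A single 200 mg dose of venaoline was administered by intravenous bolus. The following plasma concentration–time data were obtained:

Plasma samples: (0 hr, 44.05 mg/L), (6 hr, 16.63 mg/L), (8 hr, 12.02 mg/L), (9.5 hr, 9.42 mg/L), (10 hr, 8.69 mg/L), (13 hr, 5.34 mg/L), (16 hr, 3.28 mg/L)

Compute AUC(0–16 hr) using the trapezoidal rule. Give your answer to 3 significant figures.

Trapezoidal AUC_0→16:
  [0→6]: (44.05+16.63)/2 × 6 = 182.04
  [6→8]: (16.63+12.02)/2 × 2 = 28.65
  [8→9.5]: (12.02+9.42)/2 × 1.5 = 16.08
  [9.5→10]: (9.42+8.69)/2 × 0.5 = 4.5275
  [10→13]: (8.69+5.34)/2 × 3 = 21.045
  [13→16]: (5.34+3.28)/2 × 3 = 12.93
  Sum = 265.2725 mg/L·hr

AUC = 265 mg/L·hr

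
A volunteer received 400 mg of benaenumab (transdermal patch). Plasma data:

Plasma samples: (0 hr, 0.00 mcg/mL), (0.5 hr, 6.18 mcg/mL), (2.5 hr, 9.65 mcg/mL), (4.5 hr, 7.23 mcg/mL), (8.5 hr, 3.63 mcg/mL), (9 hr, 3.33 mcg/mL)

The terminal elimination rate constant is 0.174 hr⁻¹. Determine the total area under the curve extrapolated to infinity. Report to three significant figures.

Trapezoidal AUC_0→9:
  [0→0.5]: (0.00+6.18)/2 × 0.5 = 1.545
  [0.5→2.5]: (6.18+9.65)/2 × 2 = 15.83
  [2.5→4.5]: (9.65+7.23)/2 × 2 = 16.88
  [4.5→8.5]: (7.23+3.63)/2 × 4 = 21.72
  [8.5→9]: (3.63+3.33)/2 × 0.5 = 1.74
  Sum = 57.715 mcg/mL·hr
Extrapolated tail: C_last / k_e = 3.33 / 0.174 = 19.138
AUC_0→∞ = 57.715 + 19.138 = 76.853 mcg/mL·hr

AUC = 76.9 mcg/mL·hr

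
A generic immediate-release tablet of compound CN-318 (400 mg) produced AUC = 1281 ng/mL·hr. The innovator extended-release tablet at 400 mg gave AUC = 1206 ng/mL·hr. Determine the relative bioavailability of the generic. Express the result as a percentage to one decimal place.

F_rel = (AUC_test/D_test) / (AUC_ref/D_ref)
      = (1281/400) / (1206/400)
      = 3.2025 / 3.015 = 1.0622 = 106.22%

F_rel = 106.2%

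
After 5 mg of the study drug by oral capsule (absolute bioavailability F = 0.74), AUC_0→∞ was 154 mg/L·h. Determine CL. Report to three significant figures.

CL = F × Dose / AUC_0→∞
   = 0.74 × 5 / 154 = 0.024026 L/h

CL = 0.0240 L/h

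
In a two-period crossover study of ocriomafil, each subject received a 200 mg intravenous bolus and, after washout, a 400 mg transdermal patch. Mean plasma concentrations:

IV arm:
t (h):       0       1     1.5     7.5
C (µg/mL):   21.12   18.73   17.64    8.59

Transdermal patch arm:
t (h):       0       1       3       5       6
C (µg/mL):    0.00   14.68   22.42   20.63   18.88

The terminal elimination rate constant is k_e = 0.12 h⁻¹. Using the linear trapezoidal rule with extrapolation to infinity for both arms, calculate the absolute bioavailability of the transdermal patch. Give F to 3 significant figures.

Trapezoidal AUC_0→7.5 (IV):
  [0→1]: (21.12+18.73)/2 × 1 = 19.925
  [1→1.5]: (18.73+17.64)/2 × 0.5 = 9.0925
  [1.5→7.5]: (17.64+8.59)/2 × 6 = 78.69
  Sum = 107.7075 µg/mL·h
IV tail: 8.59/0.12 = 71.583; AUC_iv,0→∞ = 107.7075 + 71.583 = 179.2905 µg/mL·h
Trapezoidal AUC_0→6 (transdermal patch):
  [0→1]: (0.00+14.68)/2 × 1 = 7.34
  [1→3]: (14.68+22.42)/2 × 2 = 37.1
  [3→5]: (22.42+20.63)/2 × 2 = 43.05
  [5→6]: (20.63+18.88)/2 × 1 = 19.755
  Sum = 107.245 µg/mL·h
transdermal patch tail: 18.88/0.12 = 157.333; AUC_ev,0→∞ = 107.245 + 157.333 = 264.578 µg/mL·h
F = (AUC_ev/D_ev)/(AUC_iv/D_iv) = (264.578/400)/(179.2905/200) = 0.661445/0.8964525 = 0.7378

F = 0.738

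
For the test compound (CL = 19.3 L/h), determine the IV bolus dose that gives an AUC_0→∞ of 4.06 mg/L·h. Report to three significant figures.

Dose_iv = CL × AUC_0→∞
     = 19.3 × 4.06 = 78.358 mg

Dose = 78.4 mg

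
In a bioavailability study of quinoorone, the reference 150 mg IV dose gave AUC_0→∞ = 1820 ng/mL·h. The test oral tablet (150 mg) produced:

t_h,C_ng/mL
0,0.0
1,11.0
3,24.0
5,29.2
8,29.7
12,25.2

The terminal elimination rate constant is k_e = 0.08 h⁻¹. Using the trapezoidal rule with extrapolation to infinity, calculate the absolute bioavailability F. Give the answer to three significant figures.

F = 0.333

Trapezoidal AUC_0→12 (oral tablet):
  [0→1]: (0.0+11.0)/2 × 1 = 5.5
  [1→3]: (11.0+24.0)/2 × 2 = 35.0
  [3→5]: (24.0+29.2)/2 × 2 = 53.2
  [5→8]: (29.2+29.7)/2 × 3 = 88.35
  [8→12]: (29.7+25.2)/2 × 4 = 109.8
  Sum = 291.85 ng/mL·h
Tail: C_last/k_e = 25.2/0.08 = 315.000
AUC_0→∞ (oral tablet) = 291.85 + 315.000 = 606.85 ng/mL·h
F = (AUC_ev/D_ev)/(AUC_iv/D_iv) = (606.85/150)/(1820/150) = 4.04567/12.1333 = 0.3334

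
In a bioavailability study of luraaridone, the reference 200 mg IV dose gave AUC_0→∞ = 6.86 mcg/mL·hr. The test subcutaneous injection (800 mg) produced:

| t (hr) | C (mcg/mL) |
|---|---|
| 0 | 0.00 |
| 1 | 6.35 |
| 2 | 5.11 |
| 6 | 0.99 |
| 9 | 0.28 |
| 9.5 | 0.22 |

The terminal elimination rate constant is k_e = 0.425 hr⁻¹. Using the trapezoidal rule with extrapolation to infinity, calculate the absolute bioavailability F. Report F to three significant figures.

F = 0.862

Trapezoidal AUC_0→9.5 (subcutaneous injection):
  [0→1]: (0.00+6.35)/2 × 1 = 3.175
  [1→2]: (6.35+5.11)/2 × 1 = 5.73
  [2→6]: (5.11+0.99)/2 × 4 = 12.2
  [6→9]: (0.99+0.28)/2 × 3 = 1.905
  [9→9.5]: (0.28+0.22)/2 × 0.5 = 0.125
  Sum = 23.135 mcg/mL·hr
Tail: C_last/k_e = 0.22/0.425 = 0.518
AUC_0→∞ (subcutaneous injection) = 23.135 + 0.518 = 23.653 mcg/mL·hr
F = (AUC_ev/D_ev)/(AUC_iv/D_iv) = (23.653/800)/(6.86/200) = 0.02956625/0.0343 = 0.8620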